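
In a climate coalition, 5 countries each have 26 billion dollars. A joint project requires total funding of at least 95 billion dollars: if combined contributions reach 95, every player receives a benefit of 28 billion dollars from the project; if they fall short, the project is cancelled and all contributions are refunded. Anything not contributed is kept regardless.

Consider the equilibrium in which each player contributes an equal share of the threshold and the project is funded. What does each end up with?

Equal share of the threshold: 95/5 = 19.
At this profile no one gains by cutting their contribution: any cut drops the total below 95, the project is cancelled, contributions are refunded, and the deviator ends with 26, which is less than 26 − 19 + 28 = 35. Contributing more than 19 just wastes the excess. So contributing exactly 19 is a best response.
Each player's payoff: 26 − 19 + 28 = 35.

35 billion dollars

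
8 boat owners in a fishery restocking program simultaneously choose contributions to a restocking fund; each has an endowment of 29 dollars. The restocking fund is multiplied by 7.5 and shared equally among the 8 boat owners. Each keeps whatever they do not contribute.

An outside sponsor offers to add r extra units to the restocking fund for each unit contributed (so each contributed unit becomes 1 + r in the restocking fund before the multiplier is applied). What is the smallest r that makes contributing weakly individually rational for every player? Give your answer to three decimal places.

0.067

With matching at rate r, one contributed unit becomes (1 + r) in the restocking fund and returns 7.5 × (1 + r) / 8 to the contributor.
Setting this equal to 1: 1 + r = 8/7.5 = 1.0667.
So the minimum matching rate is r = 1.0667 − 1 = 0.067.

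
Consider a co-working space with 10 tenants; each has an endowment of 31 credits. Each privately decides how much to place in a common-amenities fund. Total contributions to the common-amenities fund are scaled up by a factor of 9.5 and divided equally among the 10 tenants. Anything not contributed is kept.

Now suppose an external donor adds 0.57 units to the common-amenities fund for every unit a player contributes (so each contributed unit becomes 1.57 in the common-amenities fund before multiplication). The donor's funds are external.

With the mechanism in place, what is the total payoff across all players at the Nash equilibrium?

4623.65 credits

With the mechanism, a contributed unit returns 9.5 × 1.57 / 10 = 1.4915 per unit of net cost to the contributor — now above 1 — so contributing fully is weakly dominant for every player.
So the Nash equilibrium is full contribution by all 10; the group earns 9.5 × 1.57 × 310 = 4623.65.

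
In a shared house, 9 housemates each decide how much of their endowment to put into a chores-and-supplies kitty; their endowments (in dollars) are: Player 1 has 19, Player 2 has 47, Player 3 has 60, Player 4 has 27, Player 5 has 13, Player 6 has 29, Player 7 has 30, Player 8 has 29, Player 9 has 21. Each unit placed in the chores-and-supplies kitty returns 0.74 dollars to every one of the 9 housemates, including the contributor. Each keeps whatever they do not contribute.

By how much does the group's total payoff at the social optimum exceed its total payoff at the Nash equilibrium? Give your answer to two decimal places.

1556.50 dollars

The private return per contributed unit is 0.74 < 1 for everyone, so the Nash equilibrium is zero contribution and the group total is Σ E_j = 19 + 47 + 60 + 27 + 13 + 29 + 30 + 29 + 21 = 275.
Each contributed unit returns 6.660 to the group, so the social optimum is full contribution by everyone: group total = 6.660 × 275 = 1831.50.
Efficiency loss = (6.660 − 1) × 275 = 1556.50.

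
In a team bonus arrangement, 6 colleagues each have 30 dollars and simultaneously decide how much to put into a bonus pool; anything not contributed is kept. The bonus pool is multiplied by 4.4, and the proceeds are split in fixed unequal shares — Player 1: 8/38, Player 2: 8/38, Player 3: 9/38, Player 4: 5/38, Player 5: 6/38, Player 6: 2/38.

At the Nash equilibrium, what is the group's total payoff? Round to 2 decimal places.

282.00 dollars

For player j, contributing a unit is worthwhile iff 4.4 × (j's share) ≥ 1, i.e. iff j's share is at least 0.2273.
The only share above 0.2273 is Player 3's 9/38, contributing 30; the remaining 5 contribute 0. Total contributed: 30.
The bonus pool pays out 4.4 × 30 = 132.00 in total (split across the unequal shares, but the aggregate is all that matters for the group sum).
The 5 free-riders keep 30 each, adding 150. Group total = 150 + 132.00 = 282.00.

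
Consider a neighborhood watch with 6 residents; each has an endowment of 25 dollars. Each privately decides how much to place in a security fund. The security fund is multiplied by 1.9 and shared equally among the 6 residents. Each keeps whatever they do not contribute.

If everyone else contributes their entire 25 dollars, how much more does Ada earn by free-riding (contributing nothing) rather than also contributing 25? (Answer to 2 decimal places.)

Switching from a contribution of 25 to 0 lets Ada keep an extra 25 dollars, but lowers the security fund by 25, which costs Ada their own share of that drop: 1.9/6 × 25 = 7.92.
Net gain = 25 − 7.92 = 17.08. The private return per contributed unit (0.3167) is below 1, so free-riding is indeed the best response regardless of what the others do.

17.08 dollars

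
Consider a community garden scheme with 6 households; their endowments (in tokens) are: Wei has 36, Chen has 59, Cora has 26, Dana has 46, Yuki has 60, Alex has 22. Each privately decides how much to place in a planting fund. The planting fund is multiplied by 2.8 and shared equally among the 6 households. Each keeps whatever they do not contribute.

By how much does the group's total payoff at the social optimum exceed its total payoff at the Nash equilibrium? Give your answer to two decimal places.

The private return per contributed unit is 2.8/6 = 0.4667 < 1 for every player regardless of endowment, so the Nash equilibrium is zero contribution and the group total is Σ E_j = 36 + 59 + 26 + 46 + 60 + 22 = 249.
Each contributed unit returns 2.800 to the group, so the social optimum is full contribution by everyone: group total = 2.800 × 249 = 697.20.
Efficiency loss = (2.800 − 1) × 249 = 448.20.

448.20 tokens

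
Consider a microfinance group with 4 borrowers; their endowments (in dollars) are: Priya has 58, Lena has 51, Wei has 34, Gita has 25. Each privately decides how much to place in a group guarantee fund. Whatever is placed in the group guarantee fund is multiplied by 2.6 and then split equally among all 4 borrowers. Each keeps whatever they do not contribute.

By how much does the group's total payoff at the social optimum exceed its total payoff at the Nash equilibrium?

The private return per contributed unit is 2.6/4 = 0.6500 < 1 for every player regardless of endowment, so the Nash equilibrium is zero contribution and the group total is Σ E_j = 58 + 51 + 34 + 25 = 168.
Each contributed unit returns 2.600 to the group, so the social optimum is full contribution by everyone: group total = 2.600 × 168 = 436.80.
Efficiency loss = (2.600 − 1) × 168 = 268.80.

268.80 dollars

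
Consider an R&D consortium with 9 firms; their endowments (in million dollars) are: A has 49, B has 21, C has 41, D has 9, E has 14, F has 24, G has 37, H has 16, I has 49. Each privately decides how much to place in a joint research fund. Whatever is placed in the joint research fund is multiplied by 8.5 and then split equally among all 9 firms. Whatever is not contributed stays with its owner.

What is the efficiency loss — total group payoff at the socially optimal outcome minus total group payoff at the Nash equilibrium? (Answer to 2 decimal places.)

1950.00 million dollars

The private return per contributed unit is 8.5/9 = 0.9444 < 1 for every player regardless of endowment, so the Nash equilibrium is zero contribution and the group total is Σ E_j = 49 + 21 + 41 + 9 + 14 + 24 + 37 + 16 + 49 = 260.
Each contributed unit returns 8.500 to the group, so the social optimum is full contribution by everyone: group total = 8.500 × 260 = 2210.00.
Efficiency loss = (8.500 − 1) × 260 = 1950.00.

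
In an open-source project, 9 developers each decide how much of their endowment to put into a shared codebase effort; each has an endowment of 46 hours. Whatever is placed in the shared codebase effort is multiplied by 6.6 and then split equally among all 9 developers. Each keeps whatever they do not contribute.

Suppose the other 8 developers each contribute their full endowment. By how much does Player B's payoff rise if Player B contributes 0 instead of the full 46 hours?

12.27 hours

Switching from a contribution of 46 to 0 lets Player B keep an extra 46 hours, but lowers the shared codebase effort by 46, which costs Player B their own share of that drop: 6.6/9 × 46 = 33.73.
Net gain = 46 − 33.73 = 12.27. The private return per contributed unit (0.7333) is below 1, so free-riding is indeed the best response regardless of what the others do.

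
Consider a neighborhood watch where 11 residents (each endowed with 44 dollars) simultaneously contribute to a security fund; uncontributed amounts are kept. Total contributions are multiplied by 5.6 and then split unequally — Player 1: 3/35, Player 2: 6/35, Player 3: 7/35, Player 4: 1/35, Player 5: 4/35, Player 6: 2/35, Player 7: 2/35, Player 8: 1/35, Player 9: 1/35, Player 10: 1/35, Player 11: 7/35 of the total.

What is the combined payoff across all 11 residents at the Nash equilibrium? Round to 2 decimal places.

For player j, contributing a unit is worthwhile iff 5.6 × (j's share) ≥ 1, i.e. iff j's share is at least 0.1786.
The shares above 0.1786 belong to Player 3 and Player 11, contributing 44 each; the remaining 9 contribute 0. Total contributed: 88.
The security fund pays out 5.6 × 88 = 492.80 in total (split across the unequal shares, but the aggregate is all that matters for the group sum).
The 9 free-riders keep 44 each, adding 396. Group total = 396 + 492.80 = 888.80.

888.80 dollars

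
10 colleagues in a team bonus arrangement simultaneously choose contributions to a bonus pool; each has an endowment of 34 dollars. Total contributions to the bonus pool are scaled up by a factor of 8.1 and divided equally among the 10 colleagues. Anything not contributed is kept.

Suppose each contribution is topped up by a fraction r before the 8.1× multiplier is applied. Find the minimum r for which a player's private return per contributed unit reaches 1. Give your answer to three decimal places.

With matching at rate r, one contributed unit becomes (1 + r) in the bonus pool and returns 8.1 × (1 + r) / 10 to the contributor.
Setting this equal to 1: 1 + r = 10/8.1 = 1.2346.
So the minimum matching rate is r = 1.2346 − 1 = 0.235.

0.235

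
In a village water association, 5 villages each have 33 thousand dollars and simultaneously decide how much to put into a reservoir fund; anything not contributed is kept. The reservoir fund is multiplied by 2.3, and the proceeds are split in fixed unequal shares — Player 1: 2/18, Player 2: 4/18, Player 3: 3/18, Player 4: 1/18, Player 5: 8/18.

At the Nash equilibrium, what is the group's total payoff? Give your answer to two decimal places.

207.90 thousand dollars

For player j, contributing a unit is worthwhile iff 2.3 × (j's share) ≥ 1, i.e. iff j's share is at least 0.4348.
Player 5 alone (share 8/18) is above the threshold, contributing 33; the remaining 4 contribute 0. Total contributed: 33.
The reservoir fund pays out 2.3 × 33 = 75.90 in total (split across the unequal shares, but the aggregate is all that matters for the group sum).
The 4 free-riders keep 33 each, adding 132. Group total = 132 + 75.90 = 207.90.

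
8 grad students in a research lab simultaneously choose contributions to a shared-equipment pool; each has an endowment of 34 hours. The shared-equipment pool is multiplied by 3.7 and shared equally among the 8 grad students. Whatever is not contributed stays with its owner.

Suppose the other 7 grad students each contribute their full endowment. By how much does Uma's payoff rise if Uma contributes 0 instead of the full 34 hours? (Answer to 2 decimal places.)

18.28 hours

Switching from a contribution of 34 to 0 lets Uma keep an extra 34 hours, but lowers the shared-equipment pool by 34, which costs Uma their own share of that drop: 3.7/8 × 34 = 15.72.
Net gain = 34 − 15.72 = 18.28. The private return per contributed unit (0.4625) is below 1, so free-riding is indeed the best response regardless of what the others do.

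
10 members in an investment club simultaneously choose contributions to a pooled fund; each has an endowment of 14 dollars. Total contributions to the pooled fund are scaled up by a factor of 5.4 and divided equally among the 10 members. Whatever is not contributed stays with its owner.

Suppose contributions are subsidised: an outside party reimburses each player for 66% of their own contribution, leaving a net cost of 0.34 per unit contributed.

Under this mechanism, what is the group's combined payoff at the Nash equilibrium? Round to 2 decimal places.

848.40 dollars

With the mechanism, a contributed unit returns (5.4/10) / 0.34 = 1.5882 per unit of net cost to the contributor — now above 1 — so contributing fully is weakly dominant for every player.
So the Nash equilibrium is full contribution by all 10; the group earns 10 × (14 × 0.66 + 5.4 × 14) = 848.40.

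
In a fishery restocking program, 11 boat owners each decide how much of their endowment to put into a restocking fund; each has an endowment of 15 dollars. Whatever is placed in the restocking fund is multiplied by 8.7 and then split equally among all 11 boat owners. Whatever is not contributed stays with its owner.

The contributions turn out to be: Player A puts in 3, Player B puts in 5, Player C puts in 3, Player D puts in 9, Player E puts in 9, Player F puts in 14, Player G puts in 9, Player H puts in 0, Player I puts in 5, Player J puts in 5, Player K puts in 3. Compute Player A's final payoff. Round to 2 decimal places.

63.41 dollars

Total contributed: 3 + 5 + 3 + 9 + 9 + 14 + 9 + 0 + 5 + 5 + 3 = 65.
Each receives 8.7 × 65 / 11 = 51.41 from the restocking fund.
Player A keeps 15 − 3 = 12, so Player A's payoff is 12 + 51.41 = 63.41.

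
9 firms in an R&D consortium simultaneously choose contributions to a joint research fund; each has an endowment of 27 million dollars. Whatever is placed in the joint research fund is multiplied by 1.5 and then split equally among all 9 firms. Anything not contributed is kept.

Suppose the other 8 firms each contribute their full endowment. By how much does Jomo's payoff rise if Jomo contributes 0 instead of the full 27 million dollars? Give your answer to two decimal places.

22.50 million dollars

Switching from a contribution of 27 to 0 lets Jomo keep an extra 27 million dollars, but lowers the joint research fund by 27, which costs Jomo their own share of that drop: 1.5/9 × 27 = 4.50.
Net gain = 27 − 4.50 = 22.50. The private return per contributed unit (0.1667) is below 1, so free-riding is indeed the best response regardless of what the others do.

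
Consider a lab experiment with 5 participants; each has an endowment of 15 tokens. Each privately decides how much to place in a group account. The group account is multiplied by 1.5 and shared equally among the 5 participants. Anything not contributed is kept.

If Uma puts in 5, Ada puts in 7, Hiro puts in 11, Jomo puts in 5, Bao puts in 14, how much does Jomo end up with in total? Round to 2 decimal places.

22.60 tokens

Total contributed: 5 + 7 + 11 + 5 + 14 = 42.
Each receives 1.5 × 42 / 5 = 12.60 from the group account.
Jomo keeps 15 − 5 = 10, so Jomo's payoff is 10 + 12.60 = 22.60.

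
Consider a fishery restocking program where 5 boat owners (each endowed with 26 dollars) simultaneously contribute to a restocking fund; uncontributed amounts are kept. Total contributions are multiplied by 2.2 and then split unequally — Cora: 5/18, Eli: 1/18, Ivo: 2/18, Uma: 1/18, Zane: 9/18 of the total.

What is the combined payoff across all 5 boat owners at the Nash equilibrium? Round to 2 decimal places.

Player j's private return per contributed unit is 2.2 × (j's share). Contributing is weakly dominant for j when that share is at least 1/2.2 = 0.4545, and contributing 0 is dominant otherwise.
The only share above 0.4545 is Zane's 9/18, contributing 26; the remaining 4 contribute 0. Total contributed: 26.
The restocking fund pays out 2.2 × 26 = 57.20 in total (split across the unequal shares, but the aggregate is all that matters for the group sum).
The 4 free-riders keep 26 each, adding 104. Group total = 104 + 57.20 = 161.20.

161.20 dollars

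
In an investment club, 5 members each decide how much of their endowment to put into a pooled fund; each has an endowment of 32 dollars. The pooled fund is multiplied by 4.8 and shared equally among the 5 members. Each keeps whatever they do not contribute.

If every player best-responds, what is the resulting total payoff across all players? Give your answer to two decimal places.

160.00 dollars

Each contributed unit returns 4.8/5 = 0.9600 to its contributor — below 1 — so contributing 0 is dominant for every player. At the Nash equilibrium everyone keeps their 32, and the group total is 5 × 32 = 160.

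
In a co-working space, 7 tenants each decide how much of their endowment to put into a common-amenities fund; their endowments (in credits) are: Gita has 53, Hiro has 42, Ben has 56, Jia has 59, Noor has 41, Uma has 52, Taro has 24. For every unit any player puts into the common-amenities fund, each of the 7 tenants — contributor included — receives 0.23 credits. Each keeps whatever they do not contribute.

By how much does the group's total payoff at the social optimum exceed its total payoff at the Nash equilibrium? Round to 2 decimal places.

199.47 credits

The private return per contributed unit is 0.23 < 1 for everyone, so the Nash equilibrium is zero contribution and the group total is Σ E_j = 53 + 42 + 56 + 59 + 41 + 52 + 24 = 327.
Each contributed unit returns 1.610 to the group, so the social optimum is full contribution by everyone: group total = 1.610 × 327 = 526.47.
Efficiency loss = (1.610 − 1) × 327 = 199.47.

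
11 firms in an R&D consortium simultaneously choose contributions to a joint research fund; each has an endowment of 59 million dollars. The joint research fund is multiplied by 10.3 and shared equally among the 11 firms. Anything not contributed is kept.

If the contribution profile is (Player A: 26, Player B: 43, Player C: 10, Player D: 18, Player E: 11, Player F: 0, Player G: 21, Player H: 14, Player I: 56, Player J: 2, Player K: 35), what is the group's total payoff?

2843.80 million dollars

Total contributed: 26 + 43 + 10 + 18 + 11 + 0 + 21 + 14 + 56 + 2 + 35 = 236; total kept: 11 × 59 − 236 = 413.
The joint research fund pays out 10.3 × 236 = 2430.80 in aggregate.
Group total = 413 + 2430.80 = 2843.80.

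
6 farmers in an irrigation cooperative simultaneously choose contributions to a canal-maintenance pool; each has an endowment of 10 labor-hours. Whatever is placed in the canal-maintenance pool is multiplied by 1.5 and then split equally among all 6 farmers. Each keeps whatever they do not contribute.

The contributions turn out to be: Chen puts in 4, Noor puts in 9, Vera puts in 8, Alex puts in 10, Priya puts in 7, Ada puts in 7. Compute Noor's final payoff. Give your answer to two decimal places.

12.25 labor-hours

Total contributed: 4 + 9 + 8 + 10 + 7 + 7 = 45.
Each receives 1.5 × 45 / 6 = 11.25 from the canal-maintenance pool.
Noor keeps 10 − 9 = 1, so Noor's payoff is 1 + 11.25 = 12.25.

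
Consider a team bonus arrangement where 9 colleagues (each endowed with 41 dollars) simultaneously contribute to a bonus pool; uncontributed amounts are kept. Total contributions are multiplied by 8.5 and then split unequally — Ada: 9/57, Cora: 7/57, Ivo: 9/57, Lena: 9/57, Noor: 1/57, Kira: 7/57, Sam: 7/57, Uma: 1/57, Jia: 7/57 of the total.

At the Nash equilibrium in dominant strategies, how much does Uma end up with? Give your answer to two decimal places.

83.80 dollars

Player j's private return per contributed unit is 8.5 × (j's share). Contributing is weakly dominant for j when that share is at least 1/8.5 = 0.1176, and contributing 0 is dominant otherwise.
The shares above 0.1176 belong to Ada, Cora, Ivo, Lena, Kira, Sam and Jia, contributing 41 each; the remaining 2 contribute 0. Total contributed: 287.
Uma keeps 41 and receives 8.5 × 287 × 1/57 = 42.80 from the bonus pool, for a payoff of 83.80.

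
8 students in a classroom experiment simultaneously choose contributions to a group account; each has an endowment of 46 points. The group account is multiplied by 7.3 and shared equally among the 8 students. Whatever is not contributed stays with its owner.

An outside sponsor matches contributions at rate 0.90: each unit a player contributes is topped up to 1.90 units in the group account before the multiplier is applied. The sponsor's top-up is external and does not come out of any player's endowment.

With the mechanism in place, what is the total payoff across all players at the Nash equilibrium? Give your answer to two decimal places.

With the mechanism, a contributed unit returns 7.3 × 1.90 / 8 = 1.7338 per unit of net cost to the contributor — now above 1 — so contributing fully is weakly dominant for every player.
So the Nash equilibrium is full contribution by all 8; the group earns 7.3 × 1.90 × 368 = 5104.16.

5104.16 points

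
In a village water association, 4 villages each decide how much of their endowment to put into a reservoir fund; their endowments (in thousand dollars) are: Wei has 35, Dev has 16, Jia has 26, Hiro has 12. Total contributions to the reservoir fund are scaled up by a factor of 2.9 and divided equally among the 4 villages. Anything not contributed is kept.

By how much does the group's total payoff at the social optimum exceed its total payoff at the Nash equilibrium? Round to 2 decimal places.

The private return per contributed unit is 2.9/4 = 0.7250 < 1 for every player regardless of endowment, so the Nash equilibrium is zero contribution and the group total is Σ E_j = 35 + 16 + 26 + 12 = 89.
Each contributed unit returns 2.900 to the group, so the social optimum is full contribution by everyone: group total = 2.900 × 89 = 258.10.
Efficiency loss = (2.900 − 1) × 89 = 169.10.

169.10 thousand dollars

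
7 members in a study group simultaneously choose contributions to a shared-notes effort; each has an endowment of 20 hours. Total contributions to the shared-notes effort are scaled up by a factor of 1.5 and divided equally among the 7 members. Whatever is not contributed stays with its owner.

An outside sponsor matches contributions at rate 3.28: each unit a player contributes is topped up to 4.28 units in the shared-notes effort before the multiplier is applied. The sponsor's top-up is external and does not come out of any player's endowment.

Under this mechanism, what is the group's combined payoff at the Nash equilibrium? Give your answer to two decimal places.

140.00 hours

Even with the mechanism, each unit contributed returns only 1.5 × 4.28 / 7 = 0.9171 per unit of net cost, so contributing nothing is still dominant.
Everyone keeps their endowment and the group total is 7 × 20 = 140.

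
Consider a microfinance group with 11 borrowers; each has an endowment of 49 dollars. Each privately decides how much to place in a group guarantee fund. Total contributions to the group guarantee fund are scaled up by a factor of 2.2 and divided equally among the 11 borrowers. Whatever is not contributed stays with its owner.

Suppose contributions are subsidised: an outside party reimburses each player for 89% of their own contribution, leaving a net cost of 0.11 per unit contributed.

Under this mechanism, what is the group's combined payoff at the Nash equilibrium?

1665.51 dollars

With the mechanism, a contributed unit returns (2.2/11) / 0.11 = 1.8182 per unit of net cost to the contributor — now above 1 — so contributing fully is weakly dominant for every player.
So the Nash equilibrium is full contribution by all 11; the group earns 11 × (49 × 0.89 + 2.2 × 49) = 1665.51.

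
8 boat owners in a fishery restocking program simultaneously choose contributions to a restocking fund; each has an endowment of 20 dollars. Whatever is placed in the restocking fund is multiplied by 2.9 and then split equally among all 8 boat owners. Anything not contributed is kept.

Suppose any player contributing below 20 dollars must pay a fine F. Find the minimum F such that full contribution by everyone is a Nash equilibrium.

12.75 dollars

Given the others contribute fully, the best deviation is to contribute 0 (any partial contribution still incurs the fine and gives up units whose private return 0.3625 is below 1).
Deviating from 20 to 0 saves 20 dollars but forfeits the deviator's share of the drop in the restocking fund: 2.9/8 × 20 = 7.25.
So the deviation gain is 20 − 7.25 = 12.75, and the fine must be at least 12.75 dollars to wipe it out.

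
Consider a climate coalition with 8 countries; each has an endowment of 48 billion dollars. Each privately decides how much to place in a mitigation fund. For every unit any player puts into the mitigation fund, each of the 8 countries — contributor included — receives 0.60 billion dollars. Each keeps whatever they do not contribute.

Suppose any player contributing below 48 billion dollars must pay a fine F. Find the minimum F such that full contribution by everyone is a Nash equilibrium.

19.20 billion dollars

Given the others contribute fully, the best deviation is to contribute 0 (any partial contribution still incurs the fine and gives up units whose private return 0.60 is below 1).
Deviating from 48 to 0 saves 48 billion dollars but forfeits the deviator's share of the drop in the mitigation fund: 0.60 × 48 = 28.80.
So the deviation gain is 48 − 28.80 = 19.20, and the fine must be at least 19.20 billion dollars to wipe it out.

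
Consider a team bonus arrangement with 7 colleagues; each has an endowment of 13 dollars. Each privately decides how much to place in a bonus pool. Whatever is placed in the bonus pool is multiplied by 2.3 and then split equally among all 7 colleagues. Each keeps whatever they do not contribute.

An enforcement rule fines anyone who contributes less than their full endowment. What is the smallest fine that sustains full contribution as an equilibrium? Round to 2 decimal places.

8.73 dollars

Given the others contribute fully, the best deviation is to contribute 0 (any partial contribution still incurs the fine and gives up units whose private return 0.3286 is below 1).
Deviating from 13 to 0 saves 13 dollars but forfeits the deviator's share of the drop in the bonus pool: 2.3/7 × 13 = 4.27.
So the deviation gain is 13 − 4.27 = 8.73, and the fine must be at least 8.73 dollars to wipe it out.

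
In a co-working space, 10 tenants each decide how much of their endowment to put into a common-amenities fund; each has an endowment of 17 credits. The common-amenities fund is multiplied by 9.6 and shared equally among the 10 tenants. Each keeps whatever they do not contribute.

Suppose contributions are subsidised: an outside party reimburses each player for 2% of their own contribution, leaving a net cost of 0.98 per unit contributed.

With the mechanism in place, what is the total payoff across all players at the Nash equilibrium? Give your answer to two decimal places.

The effective private return is (9.6/10) / 0.98 = 0.9796, which is still under 1, so the mechanism doesn't change anyone's dominant strategy: zero contribution.
Everyone keeps their endowment and the group total is 10 × 17 = 170.

170.00 credits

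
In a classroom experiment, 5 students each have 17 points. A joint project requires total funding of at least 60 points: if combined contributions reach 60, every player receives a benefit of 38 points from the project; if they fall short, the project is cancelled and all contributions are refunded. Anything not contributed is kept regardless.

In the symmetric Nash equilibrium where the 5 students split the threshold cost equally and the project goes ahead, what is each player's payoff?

43 points

Equal share of the threshold: 60/5 = 12.
At this profile no one gains by cutting their contribution: any cut drops the total below 60, the project is cancelled, contributions are refunded, and the deviator ends with 17, which is less than 17 − 12 + 38 = 43. Contributing more than 12 just wastes the excess. So contributing exactly 12 is a best response.
Each player's payoff: 17 − 12 + 38 = 43.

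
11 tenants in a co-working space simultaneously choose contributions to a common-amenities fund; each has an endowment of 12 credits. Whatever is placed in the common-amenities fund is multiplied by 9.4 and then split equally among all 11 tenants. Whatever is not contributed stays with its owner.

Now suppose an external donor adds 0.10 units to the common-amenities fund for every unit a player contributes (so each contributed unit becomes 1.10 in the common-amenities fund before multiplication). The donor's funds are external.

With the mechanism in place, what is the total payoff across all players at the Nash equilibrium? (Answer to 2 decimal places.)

132.00 credits

The effective private return is 9.4 × 1.10 / 11 = 0.9400, which is still under 1, so the mechanism doesn't change anyone's dominant strategy: zero contribution.
Everyone keeps their endowment and the group total is 11 × 12 = 132.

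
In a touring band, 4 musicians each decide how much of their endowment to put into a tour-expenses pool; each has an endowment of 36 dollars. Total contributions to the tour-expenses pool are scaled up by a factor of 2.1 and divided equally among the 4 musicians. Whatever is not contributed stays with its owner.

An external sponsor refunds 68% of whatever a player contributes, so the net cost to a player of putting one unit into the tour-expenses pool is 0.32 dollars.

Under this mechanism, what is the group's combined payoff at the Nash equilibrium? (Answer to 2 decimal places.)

The effective private return per unit is now (2.1/4) / 0.32 = 1.6406 > 1, so every player's dominant strategy flips to full contribution.
At the Nash equilibrium everyone contributes 36. Group total payoff = 4 × (36 × 0.68 + 2.1 × 36) = 400.32.

400.32 dollars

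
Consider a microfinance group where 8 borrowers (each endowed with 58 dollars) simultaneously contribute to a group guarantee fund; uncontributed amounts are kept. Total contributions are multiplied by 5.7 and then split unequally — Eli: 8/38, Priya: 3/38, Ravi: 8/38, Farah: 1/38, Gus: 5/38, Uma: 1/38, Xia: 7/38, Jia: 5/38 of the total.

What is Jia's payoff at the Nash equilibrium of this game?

A player with share s gets back 5.7·s per unit contributed, so full contribution is dominant for anyone with s > 1/5.7 = 0.1754 and zero contribution is dominant for anyone below.
Eli, Ravi and Xia clear that bar, contributing 58 each; the remaining 5 contribute 0. Total contributed: 174.
Jia keeps 58 and receives 5.7 × 174 × 5/38 = 130.50 from the group guarantee fund, for a payoff of 188.50.

188.50 dollars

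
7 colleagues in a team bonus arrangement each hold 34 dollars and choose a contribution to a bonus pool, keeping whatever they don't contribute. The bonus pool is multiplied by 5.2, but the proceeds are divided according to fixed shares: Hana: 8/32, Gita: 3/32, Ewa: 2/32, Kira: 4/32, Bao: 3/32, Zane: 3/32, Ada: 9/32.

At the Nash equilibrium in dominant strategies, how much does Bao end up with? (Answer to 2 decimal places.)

Each unit j contributes comes back to j as 5.2 × (j's share), so j prefers to contribute only if that share exceeds 1/5.2 = 0.1923; otherwise keeping the unit dominates.
Hana and Ada are above the threshold, contributing 34 each; the remaining 5 contribute 0. Total contributed: 68.
Bao keeps 34 and receives 5.2 × 68 × 3/32 = 33.15 from the bonus pool, for a payoff of 67.15.

67.15 dollars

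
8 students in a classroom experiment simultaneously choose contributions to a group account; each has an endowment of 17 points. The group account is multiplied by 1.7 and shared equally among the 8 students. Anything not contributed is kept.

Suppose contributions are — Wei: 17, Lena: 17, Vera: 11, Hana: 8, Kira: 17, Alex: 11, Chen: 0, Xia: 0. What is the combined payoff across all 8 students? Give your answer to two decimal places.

192.70 points

Total contributed: 17 + 17 + 11 + 8 + 17 + 11 + 0 + 0 = 81; total kept: 8 × 17 − 81 = 55.
The group account pays out 1.7 × 81 = 137.70 in aggregate.
Group total = 55 + 137.70 = 192.70.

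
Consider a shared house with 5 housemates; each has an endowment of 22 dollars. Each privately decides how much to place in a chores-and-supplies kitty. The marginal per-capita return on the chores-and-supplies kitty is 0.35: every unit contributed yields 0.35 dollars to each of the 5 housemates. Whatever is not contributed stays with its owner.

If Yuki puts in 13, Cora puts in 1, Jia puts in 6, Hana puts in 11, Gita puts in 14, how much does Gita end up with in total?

Total contributed: 13 + 1 + 6 + 11 + 14 = 45.
Each receives 0.35 × 45 = 15.75 from the chores-and-supplies kitty.
Gita keeps 22 − 14 = 8, so Gita's payoff is 8 + 15.75 = 23.75.

23.75 dollars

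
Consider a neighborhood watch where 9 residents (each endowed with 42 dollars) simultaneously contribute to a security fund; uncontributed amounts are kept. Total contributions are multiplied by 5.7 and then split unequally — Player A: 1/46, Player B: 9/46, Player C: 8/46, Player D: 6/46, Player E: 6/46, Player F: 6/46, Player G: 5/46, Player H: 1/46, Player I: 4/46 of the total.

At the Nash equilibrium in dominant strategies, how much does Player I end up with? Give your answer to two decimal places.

62.82 dollars

Player j's private return per contributed unit is 5.7 × (j's share). Contributing is weakly dominant for j when that share is at least 1/5.7 = 0.1754, and contributing 0 is dominant otherwise.
Only Player B (9/46) clears that bar, contributing 42; the remaining 8 contribute 0. Total contributed: 42.
Player I keeps 42 and receives 5.7 × 42 × 4/46 = 20.82 from the security fund, for a payoff of 62.82.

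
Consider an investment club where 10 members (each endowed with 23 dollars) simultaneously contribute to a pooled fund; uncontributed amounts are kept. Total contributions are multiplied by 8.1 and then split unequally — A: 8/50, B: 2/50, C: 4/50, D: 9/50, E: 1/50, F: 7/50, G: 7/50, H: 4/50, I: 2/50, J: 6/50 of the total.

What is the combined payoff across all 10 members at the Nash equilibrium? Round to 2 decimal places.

Player j's private return per contributed unit is 8.1 × (j's share). Contributing is weakly dominant for j when that share is at least 1/8.1 = 0.1235, and contributing 0 is dominant otherwise.
A, D, F and G clear that bar, contributing 23 each; the remaining 6 contribute 0. Total contributed: 92.
The pooled fund pays out 8.1 × 92 = 745.20 in total (split across the unequal shares, but the aggregate is all that matters for the group sum).
The 6 free-riders keep 23 each, adding 138. Group total = 138 + 745.20 = 883.20.

883.20 dollars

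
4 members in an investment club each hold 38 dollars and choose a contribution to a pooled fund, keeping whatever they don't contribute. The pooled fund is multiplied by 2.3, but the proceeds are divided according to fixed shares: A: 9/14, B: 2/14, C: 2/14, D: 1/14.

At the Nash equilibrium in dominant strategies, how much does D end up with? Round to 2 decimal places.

44.24 dollars

For player j, contributing a unit is worthwhile iff 2.3 × (j's share) ≥ 1, i.e. iff j's share is at least 0.4348.
The only share above 0.4348 is A's 9/14, contributing 38; the remaining 3 contribute 0. Total contributed: 38.
D keeps 38 and receives 2.3 × 38 × 1/14 = 6.24 from the pooled fund, for a payoff of 44.24.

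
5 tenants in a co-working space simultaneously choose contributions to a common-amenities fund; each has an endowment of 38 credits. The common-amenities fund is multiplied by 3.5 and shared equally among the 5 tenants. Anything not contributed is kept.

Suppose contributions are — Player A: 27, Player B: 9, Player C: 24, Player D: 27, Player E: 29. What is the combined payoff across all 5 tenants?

480.00 credits

Total contributed: 27 + 9 + 24 + 27 + 29 = 116; total kept: 5 × 38 − 116 = 74.
The common-amenities fund pays out 3.5 × 116 = 406.00 in aggregate.
Group total = 74 + 406.00 = 480.00.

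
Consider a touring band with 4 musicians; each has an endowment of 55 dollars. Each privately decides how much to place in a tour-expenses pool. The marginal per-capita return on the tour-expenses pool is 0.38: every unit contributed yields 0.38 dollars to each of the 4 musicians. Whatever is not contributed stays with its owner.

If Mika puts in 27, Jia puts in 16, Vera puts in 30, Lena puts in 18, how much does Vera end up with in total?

Total contributed: 27 + 16 + 30 + 18 = 91.
Each receives 0.38 × 91 = 34.58 from the tour-expenses pool.
Vera keeps 55 − 30 = 25, so Vera's payoff is 25 + 34.58 = 59.58.

59.58 dollars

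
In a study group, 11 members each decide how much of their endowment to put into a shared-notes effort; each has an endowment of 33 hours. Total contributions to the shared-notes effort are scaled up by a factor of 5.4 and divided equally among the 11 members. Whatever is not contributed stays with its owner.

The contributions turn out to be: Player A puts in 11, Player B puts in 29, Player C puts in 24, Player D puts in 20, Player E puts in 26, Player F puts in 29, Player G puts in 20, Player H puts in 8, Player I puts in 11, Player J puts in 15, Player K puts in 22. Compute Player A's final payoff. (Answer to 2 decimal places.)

127.55 hours

Total contributed: 11 + 29 + 24 + 20 + 26 + 29 + 20 + 8 + 11 + 15 + 22 = 215.
Each receives 5.4 × 215 / 11 = 105.55 from the shared-notes effort.
Player A keeps 33 − 11 = 22, so Player A's payoff is 22 + 105.55 = 127.55.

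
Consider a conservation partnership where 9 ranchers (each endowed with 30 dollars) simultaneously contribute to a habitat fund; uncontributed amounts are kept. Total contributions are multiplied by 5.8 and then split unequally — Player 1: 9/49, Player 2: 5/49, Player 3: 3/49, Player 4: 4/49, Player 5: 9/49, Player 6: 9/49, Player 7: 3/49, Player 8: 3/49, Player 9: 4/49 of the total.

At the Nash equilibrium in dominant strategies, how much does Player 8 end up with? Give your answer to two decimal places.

A player with share s gets back 5.8·s per unit contributed, so full contribution is dominant for anyone with s > 1/5.8 = 0.1724 and zero contribution is dominant for anyone below.
Player 1, Player 5 and Player 6 clear that bar, contributing 30 each; the remaining 6 contribute 0. Total contributed: 90.
Player 8 keeps 30 and receives 5.8 × 90 × 3/49 = 31.96 from the habitat fund, for a payoff of 61.96.

61.96 dollars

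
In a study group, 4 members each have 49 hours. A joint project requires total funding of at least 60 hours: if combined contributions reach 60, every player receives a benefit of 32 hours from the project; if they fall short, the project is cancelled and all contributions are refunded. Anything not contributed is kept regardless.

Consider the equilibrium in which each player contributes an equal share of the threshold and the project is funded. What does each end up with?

Equal share of the threshold: 60/4 = 15.
At this profile no one gains by cutting their contribution: any cut drops the total below 60, the project is cancelled, contributions are refunded, and the deviator ends with 49, which is less than 49 − 15 + 32 = 66. Contributing more than 15 just wastes the excess. So contributing exactly 15 is a best response.
Each player's payoff: 49 − 15 + 32 = 66.

66 hours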